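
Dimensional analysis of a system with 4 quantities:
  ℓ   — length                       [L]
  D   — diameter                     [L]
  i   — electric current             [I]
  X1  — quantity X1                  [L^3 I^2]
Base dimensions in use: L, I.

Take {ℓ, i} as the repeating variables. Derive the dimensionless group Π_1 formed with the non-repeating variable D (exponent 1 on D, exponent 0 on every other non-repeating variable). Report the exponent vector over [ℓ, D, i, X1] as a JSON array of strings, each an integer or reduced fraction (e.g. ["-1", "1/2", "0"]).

Dimensional matrix (L×I by ℓ×D×i×X1):
  L: [ 1  1  0  3]
  I: [ 0  0  1  2]
RREF → pivots at {ℓ,i} ⇒ r = 2
Repeat: ℓ,i; free: D,X1
RREF:
  r0: [   1    1    0    3]
  r1: [   0    0    1    2]
Fix exponent of D at 1, X1 at 0; solve each RREF row for its pivot's exponent:
  r0: exp(ℓ) + (1)·1 = 0 ⇒ exp(ℓ) = -1
  r1: exp(i) + (0)·1 = 0 ⇒ exp(i) = 0
Π_1 = ℓ^-1 · D

["-1", "1", "0", "0"]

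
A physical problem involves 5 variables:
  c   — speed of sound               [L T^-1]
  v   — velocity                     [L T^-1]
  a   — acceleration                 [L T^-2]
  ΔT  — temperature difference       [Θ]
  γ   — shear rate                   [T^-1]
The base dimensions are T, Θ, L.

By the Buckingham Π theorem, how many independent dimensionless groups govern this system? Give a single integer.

Write exponents as rows T,Θ,L / cols c,v,a,ΔT,γ:
  T: [-1 -1 -2  0 -1]
  Θ: [ 0  0  0  1  0]
  L: [ 1  1  1  0  0]
Echelon form has 3 nonzero rows (pivots: c,a,ΔT)
n=5, r=3 ⇒ 2 dimensionless groups

2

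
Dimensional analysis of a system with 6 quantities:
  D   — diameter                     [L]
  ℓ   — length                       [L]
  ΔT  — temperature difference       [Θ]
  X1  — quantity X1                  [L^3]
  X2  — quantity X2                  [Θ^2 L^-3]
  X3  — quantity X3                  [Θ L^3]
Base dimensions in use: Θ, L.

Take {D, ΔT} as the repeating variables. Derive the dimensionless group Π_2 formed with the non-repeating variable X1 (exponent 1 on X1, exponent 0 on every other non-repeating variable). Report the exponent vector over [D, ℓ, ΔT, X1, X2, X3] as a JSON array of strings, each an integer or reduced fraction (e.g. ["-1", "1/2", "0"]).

Write exponents as rows Θ,L / cols D,ℓ,ΔT,X1,X2,X3:
  Θ: [ 0  0  1  0  2  1]
  L: [ 1  1  0  3 -3  3]
Row reduction gives pivot columns D,ΔT; rank = 2
Repeat: D,ΔT; free: ℓ,X1,X2,X3
RREF:
  r0: [   1    1    0    3   -3    3]
  r1: [   0    0    1    0    2    1]
Fix exponent of X1 at 1, ℓ at 0, X2 at 0, X3 at 0; solve each RREF row for its pivot's exponent:
  r0: exp(D) + (3)·1 = 0 ⇒ exp(D) = -3
  r1: exp(ΔT) + (0)·1 = 0 ⇒ exp(ΔT) = 0
Π_2 = D^-3 · X1

["-3", "0", "0", "1", "0", "0"]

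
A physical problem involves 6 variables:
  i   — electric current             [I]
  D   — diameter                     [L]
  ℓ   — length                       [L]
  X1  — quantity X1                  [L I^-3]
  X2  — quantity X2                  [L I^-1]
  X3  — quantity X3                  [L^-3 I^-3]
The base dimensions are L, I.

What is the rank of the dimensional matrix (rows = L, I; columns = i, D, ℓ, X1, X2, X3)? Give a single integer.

2

Exponent matrix [L,I] × [i,D,ℓ,X1,X2,X3]:
  L: [ 0  1  1  1  1 -3]
  I: [ 1  0  0 -3 -1 -3]
RREF → pivots at {i,D} ⇒ r = 2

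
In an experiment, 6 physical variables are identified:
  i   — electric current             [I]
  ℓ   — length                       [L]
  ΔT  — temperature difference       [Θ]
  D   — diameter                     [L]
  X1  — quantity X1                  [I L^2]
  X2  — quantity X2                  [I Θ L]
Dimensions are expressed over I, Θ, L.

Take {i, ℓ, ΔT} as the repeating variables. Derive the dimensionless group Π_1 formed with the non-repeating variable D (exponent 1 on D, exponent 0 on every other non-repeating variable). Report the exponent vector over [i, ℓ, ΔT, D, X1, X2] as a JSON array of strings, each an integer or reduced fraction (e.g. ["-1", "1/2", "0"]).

["0", "-1", "0", "1", "0", "0"]

Dimensional matrix (I×Θ×L by i×ℓ×ΔT×D×X1×X2):
  I: [ 1  0  0  0  1  1]
  Θ: [ 0  0  1  0  0  1]
  L: [ 0  1  0  1  2  1]
Row reduction gives pivot columns i,ℓ,ΔT; rank = 3
Repeat: i,ℓ,ΔT; free: D,X1,X2
RREF:
  r0: [   1    0    0    0    1    1]
  r1: [   0    1    0    1    2    1]
  r2: [   0    0    1    0    0    1]
Fix exponent of D at 1, X1 at 0, X2 at 0; solve each RREF row for its pivot's exponent:
  r0: exp(i) + (0)·1 = 0 ⇒ exp(i) = 0
  r1: exp(ℓ) + (1)·1 = 0 ⇒ exp(ℓ) = -1
  r2: exp(ΔT) + (0)·1 = 0 ⇒ exp(ΔT) = 0
Π_1 = ℓ^-1 · D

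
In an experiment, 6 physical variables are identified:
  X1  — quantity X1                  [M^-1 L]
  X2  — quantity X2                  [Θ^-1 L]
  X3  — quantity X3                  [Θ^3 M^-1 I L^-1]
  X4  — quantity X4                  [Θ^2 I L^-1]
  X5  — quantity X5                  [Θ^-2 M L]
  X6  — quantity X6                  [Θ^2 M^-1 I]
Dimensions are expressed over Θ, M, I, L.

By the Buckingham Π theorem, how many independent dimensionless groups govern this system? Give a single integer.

3

Exponent matrix [Θ,M,I,L] × [X1,X2,X3,X4,X5,X6]:
  Θ: [ 0 -1  3  2 -2  2]
  M: [-1  0 -1  0  1 -1]
  I: [ 0  0  1  1  0  1]
  L: [ 1  1 -1 -1  1  0]
RREF → pivots at {X1,X2,X3} ⇒ r = 3
6 vars − rank 3 = 3 Π groups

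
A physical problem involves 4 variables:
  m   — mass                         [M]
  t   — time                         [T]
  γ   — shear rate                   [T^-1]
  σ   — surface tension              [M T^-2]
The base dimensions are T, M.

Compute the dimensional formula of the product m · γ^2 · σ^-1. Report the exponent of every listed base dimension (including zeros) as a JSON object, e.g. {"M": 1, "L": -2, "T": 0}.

{"T": 0, "M": 0}

Dimensional matrix (T×M by m×t×γ×σ):
  T: [ 0  1 -1 -2]
  M: [ 1  0  0  1]
  [T]: (1)·0+(2)·-1+(-1)·-2 = 0
  [M]: (1)·1+(2)·0+(-1)·1 = 0
⇒ 1 (dimensionless)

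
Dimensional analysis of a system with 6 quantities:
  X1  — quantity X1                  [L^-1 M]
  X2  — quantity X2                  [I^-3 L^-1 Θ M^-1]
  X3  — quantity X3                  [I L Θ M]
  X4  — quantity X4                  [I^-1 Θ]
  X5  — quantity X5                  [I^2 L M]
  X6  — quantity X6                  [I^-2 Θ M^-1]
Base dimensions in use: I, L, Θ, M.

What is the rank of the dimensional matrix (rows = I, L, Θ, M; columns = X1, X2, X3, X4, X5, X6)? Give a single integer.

3

Dimensional matrix (I×L×Θ×M by X1×X2×X3×X4×X5×X6):
  I: [ 0 -3  1 -1  2 -2]
  L: [-1 -1  1  0  1  0]
  Θ: [ 0  1  1  1  0  1]
  M: [ 1 -1  1  0  1 -1]
Row reduction gives pivot columns X1,X2,X3; rank = 3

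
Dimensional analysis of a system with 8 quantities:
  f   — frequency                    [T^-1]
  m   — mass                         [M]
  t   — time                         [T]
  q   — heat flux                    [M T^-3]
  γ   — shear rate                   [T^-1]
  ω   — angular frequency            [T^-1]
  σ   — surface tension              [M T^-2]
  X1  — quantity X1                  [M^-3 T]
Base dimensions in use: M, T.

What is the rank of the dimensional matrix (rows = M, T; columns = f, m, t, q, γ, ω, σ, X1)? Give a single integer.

2

Dimensional matrix (M×T by f×m×t×q×γ×ω×σ×X1):
  M: [ 0  1  0  1  0  0  1 -3]
  T: [-1  0  1 -3 -1 -1 -2  1]
Row reduction gives pivot columns f,m; rank = 2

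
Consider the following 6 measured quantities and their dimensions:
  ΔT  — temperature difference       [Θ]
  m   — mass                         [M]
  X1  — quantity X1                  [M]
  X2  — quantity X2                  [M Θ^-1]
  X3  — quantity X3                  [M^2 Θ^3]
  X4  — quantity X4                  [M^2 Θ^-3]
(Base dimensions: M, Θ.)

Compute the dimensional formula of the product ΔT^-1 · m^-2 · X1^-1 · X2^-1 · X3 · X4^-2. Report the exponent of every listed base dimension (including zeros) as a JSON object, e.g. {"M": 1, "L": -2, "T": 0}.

Dimensional matrix (M×Θ by ΔT×m×X1×X2×X3×X4):
  M: [ 0  1  1  1  2  2]
  Θ: [ 1  0  0 -1  3 -3]
  [M]: (-1)·0+(-2)·1+(-1)·1+(-1)·1+(1)·2+(-2)·2 = -6
  [Θ]: (-1)·1+(-2)·0+(-1)·0+(-1)·-1+(1)·3+(-2)·-3 = 9
⇒ M^-6 Θ^9

{"M": -6, "Θ": 9}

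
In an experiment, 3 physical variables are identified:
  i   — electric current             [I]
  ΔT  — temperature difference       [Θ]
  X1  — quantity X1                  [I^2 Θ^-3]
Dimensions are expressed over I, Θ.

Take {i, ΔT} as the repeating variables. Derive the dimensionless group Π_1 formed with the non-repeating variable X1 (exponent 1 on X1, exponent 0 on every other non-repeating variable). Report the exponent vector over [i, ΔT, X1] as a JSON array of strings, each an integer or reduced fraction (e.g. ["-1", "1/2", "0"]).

["-2", "3", "1"]

Exponent matrix [I,Θ] × [i,ΔT,X1]:
  I: [ 1  0  2]
  Θ: [ 0  1 -3]
Echelon form has 2 nonzero rows (pivots: i,ΔT)
Repeat: i,ΔT; free: X1
RREF:
  r0: [   1    0    2]
  r1: [   0    1   -3]
Fix exponent of X1 at 1; solve each RREF row for its pivot's exponent:
  r0: exp(i) + (2)·1 = 0 ⇒ exp(i) = -2
  r1: exp(ΔT) + (-3)·1 = 0 ⇒ exp(ΔT) = 3
Π_1 = i^-2 · ΔT^3 · X1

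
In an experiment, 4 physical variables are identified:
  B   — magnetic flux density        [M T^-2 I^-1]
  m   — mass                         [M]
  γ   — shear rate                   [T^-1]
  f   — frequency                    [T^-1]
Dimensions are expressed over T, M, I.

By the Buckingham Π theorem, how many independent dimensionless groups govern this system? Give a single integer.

Write exponents as rows T,M,I / cols B,m,γ,f:
  T: [-2  0 -1 -1]
  M: [ 1  1  0  0]
  I: [-1  0  0  0]
Row reduction gives pivot columns B,m,γ; rank = 3
Π count = n − r = 4 − 3 = 1

1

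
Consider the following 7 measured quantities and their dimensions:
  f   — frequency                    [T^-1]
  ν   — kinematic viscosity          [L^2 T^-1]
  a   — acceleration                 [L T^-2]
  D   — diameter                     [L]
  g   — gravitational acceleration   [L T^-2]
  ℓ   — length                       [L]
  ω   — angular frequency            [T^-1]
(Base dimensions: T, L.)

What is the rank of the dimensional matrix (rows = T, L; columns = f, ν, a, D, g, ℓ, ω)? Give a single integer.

2

Exponent matrix [T,L] × [f,ν,a,D,g,ℓ,ω]:
  T: [-1 -1 -2  0 -2  0 -1]
  L: [ 0  2  1  1  1  1  0]
RREF → pivots at {f,ν} ⇒ r = 2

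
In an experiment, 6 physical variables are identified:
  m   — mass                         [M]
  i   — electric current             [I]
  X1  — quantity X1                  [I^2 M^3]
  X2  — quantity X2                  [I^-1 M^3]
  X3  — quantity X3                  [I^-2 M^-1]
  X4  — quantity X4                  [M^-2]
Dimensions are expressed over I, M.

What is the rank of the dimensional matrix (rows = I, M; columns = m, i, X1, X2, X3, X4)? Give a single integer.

Write exponents as rows I,M / cols m,i,X1,X2,X3,X4:
  I: [ 0  1  2 -1 -2  0]
  M: [ 1  0  3  3 -1 -2]
Echelon form has 2 nonzero rows (pivots: m,i)

2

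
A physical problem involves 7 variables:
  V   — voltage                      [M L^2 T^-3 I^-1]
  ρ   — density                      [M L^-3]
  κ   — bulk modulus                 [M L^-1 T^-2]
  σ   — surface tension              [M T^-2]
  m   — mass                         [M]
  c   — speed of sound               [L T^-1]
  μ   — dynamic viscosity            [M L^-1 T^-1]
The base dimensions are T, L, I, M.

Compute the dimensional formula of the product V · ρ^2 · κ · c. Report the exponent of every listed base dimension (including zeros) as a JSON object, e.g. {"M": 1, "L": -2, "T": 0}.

Dimensional matrix (T×L×I×M by V×ρ×κ×σ×m×c×μ):
  T: [-3  0 -2 -2  0 -1 -1]
  L: [ 2 -3 -1  0  0  1 -1]
  I: [-1  0  0  0  0  0  0]
  M: [ 1  1  1  1  1  0  1]
  [T]: (1)·-3+(2)·0+(1)·-2+(1)·-1 = -6
  [L]: (1)·2+(2)·-3+(1)·-1+(1)·1 = -4
  [I]: (1)·-1+(2)·0+(1)·0+(1)·0 = -1
  [M]: (1)·1+(2)·1+(1)·1+(1)·0 = 4
⇒ T^-6 L^-4 I^-1 M^4

{"T": -6, "L": -4, "I": -1, "M": 4}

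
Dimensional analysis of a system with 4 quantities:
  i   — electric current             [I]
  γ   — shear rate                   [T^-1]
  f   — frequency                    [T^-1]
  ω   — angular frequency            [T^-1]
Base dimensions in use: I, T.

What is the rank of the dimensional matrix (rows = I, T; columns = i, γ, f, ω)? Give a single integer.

Dimensional matrix (I×T by i×γ×f×ω):
  I: [ 1  0  0  0]
  T: [ 0 -1 -1 -1]
Row reduction gives pivot columns i,γ; rank = 2

2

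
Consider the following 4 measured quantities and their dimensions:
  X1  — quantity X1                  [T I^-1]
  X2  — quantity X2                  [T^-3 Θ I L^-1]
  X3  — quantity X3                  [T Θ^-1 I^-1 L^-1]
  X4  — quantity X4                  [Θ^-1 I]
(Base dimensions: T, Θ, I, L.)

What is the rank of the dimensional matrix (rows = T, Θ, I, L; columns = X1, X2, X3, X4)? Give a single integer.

Write exponents as rows T,Θ,I,L / cols X1,X2,X3,X4:
  T: [ 1 -3  1  0]
  Θ: [ 0  1 -1 -1]
  I: [-1  1 -1  1]
  L: [ 0 -1 -1  0]
Row reduction gives pivot columns X1,X2,X3; rank = 3

3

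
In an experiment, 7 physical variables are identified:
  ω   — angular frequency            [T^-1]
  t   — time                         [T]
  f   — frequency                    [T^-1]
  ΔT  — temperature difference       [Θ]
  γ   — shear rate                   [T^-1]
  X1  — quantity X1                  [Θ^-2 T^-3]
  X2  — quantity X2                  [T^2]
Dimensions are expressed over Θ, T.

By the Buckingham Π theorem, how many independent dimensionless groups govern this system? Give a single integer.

5

Exponent matrix [Θ,T] × [ω,t,f,ΔT,γ,X1,X2]:
  Θ: [ 0  0  0  1  0 -2  0]
  T: [-1  1 -1  0 -1 -3  2]
RREF → pivots at {ω,ΔT} ⇒ r = 2
n=7, r=2 ⇒ 5 dimensionless groups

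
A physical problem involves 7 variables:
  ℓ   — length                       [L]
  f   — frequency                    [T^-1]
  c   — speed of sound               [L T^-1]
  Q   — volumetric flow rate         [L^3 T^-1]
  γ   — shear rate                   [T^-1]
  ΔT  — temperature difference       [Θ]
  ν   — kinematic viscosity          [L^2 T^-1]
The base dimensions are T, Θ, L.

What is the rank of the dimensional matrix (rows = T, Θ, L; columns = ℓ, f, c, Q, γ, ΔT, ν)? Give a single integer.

Write exponents as rows T,Θ,L / cols ℓ,f,c,Q,γ,ΔT,ν:
  T: [ 0 -1 -1 -1 -1  0 -1]
  Θ: [ 0  0  0  0  0  1  0]
  L: [ 1  0  1  3  0  0  2]
RREF → pivots at {ℓ,f,ΔT} ⇒ r = 3

3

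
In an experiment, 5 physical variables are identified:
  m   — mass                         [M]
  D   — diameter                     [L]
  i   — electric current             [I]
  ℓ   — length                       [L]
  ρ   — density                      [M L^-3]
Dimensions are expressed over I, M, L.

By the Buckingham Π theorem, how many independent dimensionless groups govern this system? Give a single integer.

Exponent matrix [I,M,L] × [m,D,i,ℓ,ρ]:
  I: [ 0  0  1  0  0]
  M: [ 1  0  0  0  1]
  L: [ 0  1  0  1 -3]
Echelon form has 3 nonzero rows (pivots: m,D,i)
Π count = n − r = 5 − 3 = 2

2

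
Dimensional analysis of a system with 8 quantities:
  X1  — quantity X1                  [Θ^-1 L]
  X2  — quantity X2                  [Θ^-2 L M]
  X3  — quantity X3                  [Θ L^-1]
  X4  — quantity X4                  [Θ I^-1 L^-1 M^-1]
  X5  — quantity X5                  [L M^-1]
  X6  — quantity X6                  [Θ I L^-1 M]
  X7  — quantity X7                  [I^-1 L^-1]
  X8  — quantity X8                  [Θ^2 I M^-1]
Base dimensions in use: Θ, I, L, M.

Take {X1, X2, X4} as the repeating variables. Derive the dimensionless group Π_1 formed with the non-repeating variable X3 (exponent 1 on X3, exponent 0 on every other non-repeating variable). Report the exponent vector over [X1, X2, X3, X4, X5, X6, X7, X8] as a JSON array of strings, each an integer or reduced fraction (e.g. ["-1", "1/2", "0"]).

Exponent matrix [Θ,I,L,M] × [X1,X2,X3,X4,X5,X6,X7,X8]:
  Θ: [-1 -2  1  1  0  1  0  2]
  I: [ 0  0  0 -1  0  1 -1  1]
  L: [ 1  1 -1 -1  1 -1 -1  0]
  M: [ 0  1  0 -1 -1  1  0 -1]
Row reduction gives pivot columns X1,X2,X4; rank = 3
Repeat: X1,X2,X4; free: X3,X5,X6,X7,X8
RREF:
  r0: [   1    0   -1    0    2   -2   -1    1]
  r1: [   0    1    0    0   -1    0    1   -2]
  r2: [   0    0    0    1    0   -1    1   -1]
  r3: [   0    0    0    0    0    0    0    0]
Fix exponent of X3 at 1, X5 at 0, X6 at 0, X7 at 0, X8 at 0; solve each RREF row for its pivot's exponent:
  r0: exp(X1) + (-1)·1 = 0 ⇒ exp(X1) = 1
  r1: exp(X2) + (0)·1 = 0 ⇒ exp(X2) = 0
  r2: exp(X4) + (0)·1 = 0 ⇒ exp(X4) = 0
Π_1 = X1 · X3

["1", "0", "1", "0", "0", "0", "0", "0"]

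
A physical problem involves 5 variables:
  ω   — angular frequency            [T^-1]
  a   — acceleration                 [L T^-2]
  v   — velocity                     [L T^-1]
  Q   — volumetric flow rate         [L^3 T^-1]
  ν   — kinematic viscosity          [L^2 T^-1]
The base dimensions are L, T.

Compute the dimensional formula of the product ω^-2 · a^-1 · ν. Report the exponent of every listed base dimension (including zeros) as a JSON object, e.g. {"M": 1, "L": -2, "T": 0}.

Dimensional matrix (L×T by ω×a×v×Q×ν):
  L: [ 0  1  1  3  2]
  T: [-1 -2 -1 -1 -1]
  [L]: (-2)·0+(-1)·1+(1)·2 = 1
  [T]: (-2)·-1+(-1)·-2+(1)·-1 = 3
⇒ L T^3

{"L": 1, "T": 3}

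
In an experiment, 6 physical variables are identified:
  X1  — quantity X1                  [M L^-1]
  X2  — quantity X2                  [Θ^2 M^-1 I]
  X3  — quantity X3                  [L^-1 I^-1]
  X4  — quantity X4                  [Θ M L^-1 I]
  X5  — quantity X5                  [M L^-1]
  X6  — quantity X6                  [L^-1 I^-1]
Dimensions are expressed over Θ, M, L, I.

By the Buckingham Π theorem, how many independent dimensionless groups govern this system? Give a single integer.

3

Exponent matrix [Θ,M,L,I] × [X1,X2,X3,X4,X5,X6]:
  Θ: [ 0  2  0  1  0  0]
  M: [ 1 -1  0  1  1  0]
  L: [-1  0 -1 -1 -1 -1]
  I: [ 0  1 -1  1  0 -1]
RREF → pivots at {X1,X2,X3} ⇒ r = 3
Π count = n − r = 6 − 3 = 3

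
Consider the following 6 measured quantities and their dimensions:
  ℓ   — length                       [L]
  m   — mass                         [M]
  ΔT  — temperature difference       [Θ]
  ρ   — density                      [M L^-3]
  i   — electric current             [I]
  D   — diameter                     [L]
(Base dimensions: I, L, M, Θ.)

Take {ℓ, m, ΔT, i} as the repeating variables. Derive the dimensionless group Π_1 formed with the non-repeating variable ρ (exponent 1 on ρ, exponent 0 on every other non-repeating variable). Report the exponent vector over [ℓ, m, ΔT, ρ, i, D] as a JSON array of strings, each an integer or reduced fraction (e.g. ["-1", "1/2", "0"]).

Dimensional matrix (I×L×M×Θ by ℓ×m×ΔT×ρ×i×D):
  I: [ 0  0  0  0  1  0]
  L: [ 1  0  0 -3  0  1]
  M: [ 0  1  0  1  0  0]
  Θ: [ 0  0  1  0  0  0]
Echelon form has 4 nonzero rows (pivots: ℓ,m,ΔT,i)
Repeat: ℓ,m,ΔT,i; free: ρ,D
RREF:
  r0: [   1    0    0   -3    0    1]
  r1: [   0    1    0    1    0    0]
  r2: [   0    0    1    0    0    0]
  r3: [   0    0    0    0    1    0]
Fix exponent of ρ at 1, D at 0; solve each RREF row for its pivot's exponent:
  r0: exp(ℓ) + (-3)·1 = 0 ⇒ exp(ℓ) = 3
  r1: exp(m) + (1)·1 = 0 ⇒ exp(m) = -1
  r2: exp(ΔT) + (0)·1 = 0 ⇒ exp(ΔT) = 0
  r3: exp(i) + (0)·1 = 0 ⇒ exp(i) = 0
Π_1 = ℓ^3 · m^-1 · ρ

["3", "-1", "0", "1", "0", "0"]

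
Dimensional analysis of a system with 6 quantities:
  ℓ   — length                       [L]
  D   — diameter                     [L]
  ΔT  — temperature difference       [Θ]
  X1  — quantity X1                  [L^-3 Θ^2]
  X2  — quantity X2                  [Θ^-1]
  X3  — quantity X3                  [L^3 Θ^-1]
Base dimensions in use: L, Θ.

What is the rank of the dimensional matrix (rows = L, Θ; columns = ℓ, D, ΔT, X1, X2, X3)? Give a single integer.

Dimensional matrix (L×Θ by ℓ×D×ΔT×X1×X2×X3):
  L: [ 1  1  0 -3  0  3]
  Θ: [ 0  0  1  2 -1 -1]
Row reduction gives pivot columns ℓ,ΔT; rank = 2

2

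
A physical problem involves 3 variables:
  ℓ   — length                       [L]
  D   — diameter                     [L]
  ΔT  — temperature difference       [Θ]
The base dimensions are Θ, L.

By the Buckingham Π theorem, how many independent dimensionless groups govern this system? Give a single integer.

1

Write exponents as rows Θ,L / cols ℓ,D,ΔT:
  Θ: [ 0  0  1]
  L: [ 1  1  0]
Echelon form has 2 nonzero rows (pivots: ℓ,ΔT)
3 vars − rank 2 = 1 Π group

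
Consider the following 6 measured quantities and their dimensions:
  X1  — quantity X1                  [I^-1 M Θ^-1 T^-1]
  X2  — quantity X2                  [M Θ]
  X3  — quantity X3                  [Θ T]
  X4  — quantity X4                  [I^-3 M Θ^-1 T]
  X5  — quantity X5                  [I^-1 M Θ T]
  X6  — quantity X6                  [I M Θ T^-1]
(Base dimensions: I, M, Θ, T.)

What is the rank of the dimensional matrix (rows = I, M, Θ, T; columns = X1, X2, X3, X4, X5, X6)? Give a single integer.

Exponent matrix [I,M,Θ,T] × [X1,X2,X3,X4,X5,X6]:
  I: [-1  0  0 -3 -1  1]
  M: [ 1  1  0  1  1  1]
  Θ: [-1  1  1 -1  1  1]
  T: [-1  0  1  1  1 -1]
RREF → pivots at {X1,X2,X3} ⇒ r = 3

3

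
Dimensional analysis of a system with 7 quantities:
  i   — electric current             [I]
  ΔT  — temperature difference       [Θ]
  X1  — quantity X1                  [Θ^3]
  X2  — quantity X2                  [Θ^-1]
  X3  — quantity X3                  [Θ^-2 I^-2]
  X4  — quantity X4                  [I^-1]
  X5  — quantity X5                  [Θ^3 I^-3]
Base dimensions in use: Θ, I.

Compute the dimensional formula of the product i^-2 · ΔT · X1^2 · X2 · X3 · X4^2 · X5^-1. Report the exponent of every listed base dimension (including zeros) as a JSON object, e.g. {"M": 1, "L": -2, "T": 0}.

{"Θ": 1, "I": -3}

Write exponents as rows Θ,I / cols i,ΔT,X1,X2,X3,X4,X5:
  Θ: [ 0  1  3 -1 -2  0  3]
  I: [ 1  0  0  0 -2 -1 -3]
  [Θ]: (-2)·0+(1)·1+(2)·3+(1)·-1+(1)·-2+(2)·0+(-1)·3 = 1
  [I]: (-2)·1+(1)·0+(2)·0+(1)·0+(1)·-2+(2)·-1+(-1)·-3 = -3
⇒ Θ I^-3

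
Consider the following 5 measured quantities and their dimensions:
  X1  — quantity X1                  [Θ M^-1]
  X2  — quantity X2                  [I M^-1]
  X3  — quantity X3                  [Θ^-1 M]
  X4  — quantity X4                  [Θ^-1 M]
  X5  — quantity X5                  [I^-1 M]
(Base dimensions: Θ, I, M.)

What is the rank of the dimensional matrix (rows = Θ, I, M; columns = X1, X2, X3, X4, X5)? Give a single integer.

2

Dimensional matrix (Θ×I×M by X1×X2×X3×X4×X5):
  Θ: [ 1  0 -1 -1  0]
  I: [ 0  1  0  0 -1]
  M: [-1 -1  1  1  1]
RREF → pivots at {X1,X2} ⇒ r = 2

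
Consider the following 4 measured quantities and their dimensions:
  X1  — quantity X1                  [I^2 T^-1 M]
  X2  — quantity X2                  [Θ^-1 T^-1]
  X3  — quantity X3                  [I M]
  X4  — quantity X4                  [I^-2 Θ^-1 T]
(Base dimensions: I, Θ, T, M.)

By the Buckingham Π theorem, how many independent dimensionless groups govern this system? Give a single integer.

1

Dimensional matrix (I×Θ×T×M by X1×X2×X3×X4):
  I: [ 2  0  1 -2]
  Θ: [ 0 -1  0 -1]
  T: [-1 -1  0  1]
  M: [ 1  0  1  0]
Echelon form has 3 nonzero rows (pivots: X1,X2,X3)
4 vars − rank 3 = 1 Π group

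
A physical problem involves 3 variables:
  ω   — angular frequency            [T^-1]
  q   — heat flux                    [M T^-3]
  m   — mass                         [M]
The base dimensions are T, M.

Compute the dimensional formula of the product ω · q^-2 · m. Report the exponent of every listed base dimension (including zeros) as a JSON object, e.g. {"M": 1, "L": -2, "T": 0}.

Exponent matrix [T,M] × [ω,q,m]:
  T: [-1 -3  0]
  M: [ 0  1  1]
  [T]: (1)·-1+(-2)·-3+(1)·0 = 5
  [M]: (1)·0+(-2)·1+(1)·1 = -1
⇒ T^5 M^-1

{"T": 5, "M": -1}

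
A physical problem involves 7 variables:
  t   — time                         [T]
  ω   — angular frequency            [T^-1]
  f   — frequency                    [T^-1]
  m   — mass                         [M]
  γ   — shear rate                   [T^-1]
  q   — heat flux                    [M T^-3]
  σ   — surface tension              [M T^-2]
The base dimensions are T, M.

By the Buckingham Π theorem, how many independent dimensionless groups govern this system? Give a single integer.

Write exponents as rows T,M / cols t,ω,f,m,γ,q,σ:
  T: [ 1 -1 -1  0 -1 -3 -2]
  M: [ 0  0  0  1  0  1  1]
Row reduction gives pivot columns t,m; rank = 2
n=7, r=2 ⇒ 5 dimensionless groups

5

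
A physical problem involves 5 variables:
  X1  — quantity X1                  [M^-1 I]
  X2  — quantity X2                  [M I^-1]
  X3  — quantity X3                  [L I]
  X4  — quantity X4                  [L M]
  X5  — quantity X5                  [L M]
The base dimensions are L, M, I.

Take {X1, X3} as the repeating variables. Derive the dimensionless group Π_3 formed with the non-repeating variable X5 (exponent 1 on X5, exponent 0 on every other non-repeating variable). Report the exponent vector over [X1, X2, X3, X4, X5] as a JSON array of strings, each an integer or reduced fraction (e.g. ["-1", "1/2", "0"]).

Dimensional matrix (L×M×I by X1×X2×X3×X4×X5):
  L: [ 0  0  1  1  1]
  M: [-1  1  0  1  1]
  I: [ 1 -1  1  0  0]
Row reduction gives pivot columns X1,X3; rank = 2
Repeat: X1,X3; free: X2,X4,X5
RREF:
  r0: [   1   -1    0   -1   -1]
  r1: [   0    0    1    1    1]
  r2: [   0    0    0    0    0]
Fix exponent of X5 at 1, X2 at 0, X4 at 0; solve each RREF row for its pivot's exponent:
  r0: exp(X1) + (-1)·1 = 0 ⇒ exp(X1) = 1
  r1: exp(X3) + (1)·1 = 0 ⇒ exp(X3) = -1
Π_3 = X1 · X3^-1 · X5

["1", "0", "-1", "0", "1"]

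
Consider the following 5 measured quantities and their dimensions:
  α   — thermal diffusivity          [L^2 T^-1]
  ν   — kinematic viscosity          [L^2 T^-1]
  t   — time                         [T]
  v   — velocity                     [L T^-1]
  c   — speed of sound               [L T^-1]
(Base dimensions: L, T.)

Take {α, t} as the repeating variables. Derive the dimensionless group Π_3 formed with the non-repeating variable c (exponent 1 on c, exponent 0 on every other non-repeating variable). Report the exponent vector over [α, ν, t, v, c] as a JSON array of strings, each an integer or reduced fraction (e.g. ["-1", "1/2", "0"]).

["-1/2", "0", "1/2", "0", "1"]

Dimensional matrix (L×T by α×ν×t×v×c):
  L: [ 2  2  0  1  1]
  T: [-1 -1  1 -1 -1]
RREF → pivots at {α,t} ⇒ r = 2
Pivot set = {α,t}, free = {ν,v,c}
RREF:
  r0: [   1    1    0  1/2  1/2]
  r1: [   0    0    1 -1/2 -1/2]
Fix exponent of c at 1, ν at 0, v at 0; solve each RREF row for its pivot's exponent:
  r0: exp(α) + (1/2)·1 = 0 ⇒ exp(α) = -1/2
  r1: exp(t) + (-1/2)·1 = 0 ⇒ exp(t) = 1/2
Π_3 = α^(-1/2) · t^(1/2) · c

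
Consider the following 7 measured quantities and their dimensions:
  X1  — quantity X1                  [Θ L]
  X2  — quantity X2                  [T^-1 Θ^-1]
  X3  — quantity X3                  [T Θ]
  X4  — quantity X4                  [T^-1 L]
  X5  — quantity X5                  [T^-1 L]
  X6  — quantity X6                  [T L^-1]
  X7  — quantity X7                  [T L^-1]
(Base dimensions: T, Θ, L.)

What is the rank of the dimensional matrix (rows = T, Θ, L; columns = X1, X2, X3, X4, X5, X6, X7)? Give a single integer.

2

Exponent matrix [T,Θ,L] × [X1,X2,X3,X4,X5,X6,X7]:
  T: [ 0 -1  1 -1 -1  1  1]
  Θ: [ 1 -1  1  0  0  0  0]
  L: [ 1  0  0  1  1 -1 -1]
Echelon form has 2 nonzero rows (pivots: X1,X2)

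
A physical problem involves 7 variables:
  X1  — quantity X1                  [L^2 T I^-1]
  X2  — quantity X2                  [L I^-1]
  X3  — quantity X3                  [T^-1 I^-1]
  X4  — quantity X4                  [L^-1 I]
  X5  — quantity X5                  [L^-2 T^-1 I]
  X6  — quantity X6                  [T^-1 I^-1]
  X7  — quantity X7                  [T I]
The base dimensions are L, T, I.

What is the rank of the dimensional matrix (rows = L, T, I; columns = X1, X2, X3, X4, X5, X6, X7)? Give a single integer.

Dimensional matrix (L×T×I by X1×X2×X3×X4×X5×X6×X7):
  L: [ 2  1  0 -1 -2  0  0]
  T: [ 1  0 -1  0 -1 -1  1]
  I: [-1 -1 -1  1  1 -1  1]
Row reduction gives pivot columns X1,X2; rank = 2

2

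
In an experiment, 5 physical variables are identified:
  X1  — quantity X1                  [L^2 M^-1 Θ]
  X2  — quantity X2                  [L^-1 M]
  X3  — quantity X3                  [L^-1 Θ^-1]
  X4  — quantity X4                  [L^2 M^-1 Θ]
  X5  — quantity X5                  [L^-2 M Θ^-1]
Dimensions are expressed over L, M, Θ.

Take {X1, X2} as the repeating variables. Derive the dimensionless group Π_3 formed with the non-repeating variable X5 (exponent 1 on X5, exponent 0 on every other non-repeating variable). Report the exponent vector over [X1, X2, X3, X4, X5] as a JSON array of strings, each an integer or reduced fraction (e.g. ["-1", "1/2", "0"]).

["1", "0", "0", "0", "1"]

Exponent matrix [L,M,Θ] × [X1,X2,X3,X4,X5]:
  L: [ 2 -1 -1  2 -2]
  M: [-1  1  0 -1  1]
  Θ: [ 1  0 -1  1 -1]
Row reduction gives pivot columns X1,X2; rank = 2
Pivot set = {X1,X2}, free = {X3,X4,X5}
RREF:
  r0: [   1    0   -1    1   -1]
  r1: [   0    1   -1    0    0]
  r2: [   0    0    0    0    0]
Fix exponent of X5 at 1, X3 at 0, X4 at 0; solve each RREF row for its pivot's exponent:
  r0: exp(X1) + (-1)·1 = 0 ⇒ exp(X1) = 1
  r1: exp(X2) + (0)·1 = 0 ⇒ exp(X2) = 0
Π_3 = X1 · X5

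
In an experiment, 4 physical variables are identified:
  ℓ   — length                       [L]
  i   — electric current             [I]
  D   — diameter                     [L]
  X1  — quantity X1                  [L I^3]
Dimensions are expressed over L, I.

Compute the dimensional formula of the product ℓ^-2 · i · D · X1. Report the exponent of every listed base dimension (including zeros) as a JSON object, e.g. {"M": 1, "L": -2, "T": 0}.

{"L": 0, "I": 4}

Write exponents as rows L,I / cols ℓ,i,D,X1:
  L: [ 1  0  1  1]
  I: [ 0  1  0  3]
  [L]: (-2)·1+(1)·0+(1)·1+(1)·1 = 0
  [I]: (-2)·0+(1)·1+(1)·0+(1)·3 = 4
⇒ I^4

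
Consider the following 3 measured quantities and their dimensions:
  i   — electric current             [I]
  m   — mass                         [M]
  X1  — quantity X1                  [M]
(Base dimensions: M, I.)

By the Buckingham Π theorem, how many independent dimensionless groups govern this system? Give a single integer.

1

Exponent matrix [M,I] × [i,m,X1]:
  M: [ 0  1  1]
  I: [ 1  0  0]
Echelon form has 2 nonzero rows (pivots: i,m)
3 vars − rank 2 = 1 Π group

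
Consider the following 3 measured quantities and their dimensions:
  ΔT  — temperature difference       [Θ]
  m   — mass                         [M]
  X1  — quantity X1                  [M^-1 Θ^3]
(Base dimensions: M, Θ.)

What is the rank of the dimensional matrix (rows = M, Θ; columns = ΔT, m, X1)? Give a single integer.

2

Exponent matrix [M,Θ] × [ΔT,m,X1]:
  M: [ 0  1 -1]
  Θ: [ 1  0  3]
Echelon form has 2 nonzero rows (pivots: ΔT,m)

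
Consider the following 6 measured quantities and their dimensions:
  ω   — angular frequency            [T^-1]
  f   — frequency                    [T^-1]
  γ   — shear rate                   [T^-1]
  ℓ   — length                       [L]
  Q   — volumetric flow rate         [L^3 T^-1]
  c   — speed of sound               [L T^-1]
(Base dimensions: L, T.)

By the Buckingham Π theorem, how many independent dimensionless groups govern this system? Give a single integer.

Dimensional matrix (L×T by ω×f×γ×ℓ×Q×c):
  L: [ 0  0  0  1  3  1]
  T: [-1 -1 -1  0 -1 -1]
Echelon form has 2 nonzero rows (pivots: ω,ℓ)
n=6, r=2 ⇒ 4 dimensionless groups

4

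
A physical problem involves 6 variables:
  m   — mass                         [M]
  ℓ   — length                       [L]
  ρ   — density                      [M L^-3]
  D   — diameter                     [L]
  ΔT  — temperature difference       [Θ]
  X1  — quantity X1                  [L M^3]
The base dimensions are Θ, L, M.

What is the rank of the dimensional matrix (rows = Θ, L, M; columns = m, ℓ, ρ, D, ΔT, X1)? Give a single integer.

3

Exponent matrix [Θ,L,M] × [m,ℓ,ρ,D,ΔT,X1]:
  Θ: [ 0  0  0  0  1  0]
  L: [ 0  1 -3  1  0  1]
  M: [ 1  0  1  0  0  3]
RREF → pivots at {m,ℓ,ΔT} ⇒ r = 3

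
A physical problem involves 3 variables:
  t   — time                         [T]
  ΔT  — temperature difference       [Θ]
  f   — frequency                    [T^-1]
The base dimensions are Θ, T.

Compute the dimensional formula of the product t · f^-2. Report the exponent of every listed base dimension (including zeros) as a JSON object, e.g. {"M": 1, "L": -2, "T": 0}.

{"Θ": 0, "T": 3}

Dimensional matrix (Θ×T by t×ΔT×f):
  Θ: [ 0  1  0]
  T: [ 1  0 -1]
  [Θ]: (1)·0+(-2)·0 = 0
  [T]: (1)·1+(-2)·-1 = 3
⇒ T^3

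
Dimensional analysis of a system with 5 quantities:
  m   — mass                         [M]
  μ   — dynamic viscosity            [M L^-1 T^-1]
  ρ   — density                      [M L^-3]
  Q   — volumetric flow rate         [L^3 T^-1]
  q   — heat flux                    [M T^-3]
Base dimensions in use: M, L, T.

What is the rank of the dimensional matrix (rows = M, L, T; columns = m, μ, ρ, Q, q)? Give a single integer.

3

Write exponents as rows M,L,T / cols m,μ,ρ,Q,q:
  M: [ 1  1  1  0  1]
  L: [ 0 -1 -3  3  0]
  T: [ 0 -1  0 -1 -3]
Row reduction gives pivot columns m,μ,ρ; rank = 3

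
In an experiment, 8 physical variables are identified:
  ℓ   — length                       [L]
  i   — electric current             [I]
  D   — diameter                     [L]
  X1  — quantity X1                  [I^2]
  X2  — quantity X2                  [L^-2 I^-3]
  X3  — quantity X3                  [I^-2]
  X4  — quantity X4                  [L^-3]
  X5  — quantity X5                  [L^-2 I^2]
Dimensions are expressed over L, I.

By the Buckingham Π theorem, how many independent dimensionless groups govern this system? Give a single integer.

6

Write exponents as rows L,I / cols ℓ,i,D,X1,X2,X3,X4,X5:
  L: [ 1  0  1  0 -2  0 -3 -2]
  I: [ 0  1  0  2 -3 -2  0  2]
Row reduction gives pivot columns ℓ,i; rank = 2
n=8, r=2 ⇒ 6 dimensionless groups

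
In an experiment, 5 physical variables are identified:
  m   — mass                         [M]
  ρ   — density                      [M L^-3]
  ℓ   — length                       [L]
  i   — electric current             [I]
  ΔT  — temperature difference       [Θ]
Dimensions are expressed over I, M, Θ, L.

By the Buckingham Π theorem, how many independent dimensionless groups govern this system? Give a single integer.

Exponent matrix [I,M,Θ,L] × [m,ρ,ℓ,i,ΔT]:
  I: [ 0  0  0  1  0]
  M: [ 1  1  0  0  0]
  Θ: [ 0  0  0  0  1]
  L: [ 0 -3  1  0  0]
RREF → pivots at {m,ρ,i,ΔT} ⇒ r = 4
5 vars − rank 4 = 1 Π group

1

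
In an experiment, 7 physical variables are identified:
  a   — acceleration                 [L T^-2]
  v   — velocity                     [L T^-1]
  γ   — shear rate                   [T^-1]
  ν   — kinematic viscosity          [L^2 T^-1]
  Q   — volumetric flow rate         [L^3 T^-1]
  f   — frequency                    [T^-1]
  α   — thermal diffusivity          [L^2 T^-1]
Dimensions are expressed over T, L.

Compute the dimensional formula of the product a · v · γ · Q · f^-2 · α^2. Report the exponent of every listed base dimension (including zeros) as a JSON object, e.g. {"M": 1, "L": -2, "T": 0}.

Dimensional matrix (T×L by a×v×γ×ν×Q×f×α):
  T: [-2 -1 -1 -1 -1 -1 -1]
  L: [ 1  1  0  2  3  0  2]
  [T]: (1)·-2+(1)·-1+(1)·-1+(1)·-1+(-2)·-1+(2)·-1 = -5
  [L]: (1)·1+(1)·1+(1)·0+(1)·3+(-2)·0+(2)·2 = 9
⇒ T^-5 L^9

{"T": -5, "L": 9}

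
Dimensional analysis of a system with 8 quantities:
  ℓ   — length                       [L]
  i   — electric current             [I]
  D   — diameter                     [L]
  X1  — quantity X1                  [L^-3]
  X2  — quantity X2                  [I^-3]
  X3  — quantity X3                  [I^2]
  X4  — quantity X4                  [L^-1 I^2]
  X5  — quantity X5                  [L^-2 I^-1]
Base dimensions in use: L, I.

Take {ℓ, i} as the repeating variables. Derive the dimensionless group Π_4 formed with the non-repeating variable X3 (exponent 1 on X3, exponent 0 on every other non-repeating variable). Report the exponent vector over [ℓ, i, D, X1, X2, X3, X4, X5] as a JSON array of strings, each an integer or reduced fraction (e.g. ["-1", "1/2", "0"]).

["0", "-2", "0", "0", "0", "1", "0", "0"]

Exponent matrix [L,I] × [ℓ,i,D,X1,X2,X3,X4,X5]:
  L: [ 1  0  1 -3  0  0 -1 -2]
  I: [ 0  1  0  0 -3  2  2 -1]
RREF → pivots at {ℓ,i} ⇒ r = 2
Repeat: ℓ,i; free: D,X1,X2,X3,X4,X5
RREF:
  r0: [   1    0    1   -3    0    0   -1   -2]
  r1: [   0    1    0    0   -3    2    2   -1]
Fix exponent of X3 at 1, D at 0, X1 at 0, X2 at 0, X4 at 0, X5 at 0; solve each RREF row for its pivot's exponent:
  r0: exp(ℓ) + (0)·1 = 0 ⇒ exp(ℓ) = 0
  r1: exp(i) + (2)·1 = 0 ⇒ exp(i) = -2
Π_4 = i^-2 · X3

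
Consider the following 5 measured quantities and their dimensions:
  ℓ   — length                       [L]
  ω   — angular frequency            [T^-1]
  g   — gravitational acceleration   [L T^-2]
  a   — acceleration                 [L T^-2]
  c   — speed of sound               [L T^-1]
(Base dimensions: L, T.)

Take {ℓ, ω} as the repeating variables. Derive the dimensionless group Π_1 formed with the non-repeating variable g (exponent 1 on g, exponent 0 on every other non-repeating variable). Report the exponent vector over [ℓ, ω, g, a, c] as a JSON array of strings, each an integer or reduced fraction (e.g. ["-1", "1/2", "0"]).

["-1", "-2", "1", "0", "0"]

Dimensional matrix (L×T by ℓ×ω×g×a×c):
  L: [ 1  0  1  1  1]
  T: [ 0 -1 -2 -2 -1]
Echelon form has 2 nonzero rows (pivots: ℓ,ω)
Pivot set = {ℓ,ω}, free = {g,a,c}
RREF:
  r0: [   1    0    1    1    1]
  r1: [   0    1    2    2    1]
Fix exponent of g at 1, a at 0, c at 0; solve each RREF row for its pivot's exponent:
  r0: exp(ℓ) + (1)·1 = 0 ⇒ exp(ℓ) = -1
  r1: exp(ω) + (2)·1 = 0 ⇒ exp(ω) = -2
Π_1 = ℓ^-1 · ω^-2 · g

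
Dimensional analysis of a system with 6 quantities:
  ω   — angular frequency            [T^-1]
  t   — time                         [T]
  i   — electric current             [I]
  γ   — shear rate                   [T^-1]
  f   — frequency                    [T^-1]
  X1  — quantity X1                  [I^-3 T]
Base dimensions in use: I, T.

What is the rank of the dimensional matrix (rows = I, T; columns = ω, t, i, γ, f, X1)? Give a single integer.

Dimensional matrix (I×T by ω×t×i×γ×f×X1):
  I: [ 0  0  1  0  0 -3]
  T: [-1  1  0 -1 -1  1]
Echelon form has 2 nonzero rows (pivots: ω,i)

2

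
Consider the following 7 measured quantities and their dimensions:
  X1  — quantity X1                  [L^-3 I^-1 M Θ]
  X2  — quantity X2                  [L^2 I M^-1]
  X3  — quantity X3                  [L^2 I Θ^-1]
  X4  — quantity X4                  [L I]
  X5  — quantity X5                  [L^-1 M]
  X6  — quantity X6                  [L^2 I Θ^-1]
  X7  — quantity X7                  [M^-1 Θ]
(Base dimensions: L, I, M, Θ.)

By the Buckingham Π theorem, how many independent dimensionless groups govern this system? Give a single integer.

4

Write exponents as rows L,I,M,Θ / cols X1,X2,X3,X4,X5,X6,X7:
  L: [-3  2  2  1 -1  2  0]
  I: [-1  1  1  1  0  1  0]
  M: [ 1 -1  0  0  1  0 -1]
  Θ: [ 1  0 -1  0  0 -1  1]
Echelon form has 3 nonzero rows (pivots: X1,X2,X3)
Π count = n − r = 7 − 3 = 4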